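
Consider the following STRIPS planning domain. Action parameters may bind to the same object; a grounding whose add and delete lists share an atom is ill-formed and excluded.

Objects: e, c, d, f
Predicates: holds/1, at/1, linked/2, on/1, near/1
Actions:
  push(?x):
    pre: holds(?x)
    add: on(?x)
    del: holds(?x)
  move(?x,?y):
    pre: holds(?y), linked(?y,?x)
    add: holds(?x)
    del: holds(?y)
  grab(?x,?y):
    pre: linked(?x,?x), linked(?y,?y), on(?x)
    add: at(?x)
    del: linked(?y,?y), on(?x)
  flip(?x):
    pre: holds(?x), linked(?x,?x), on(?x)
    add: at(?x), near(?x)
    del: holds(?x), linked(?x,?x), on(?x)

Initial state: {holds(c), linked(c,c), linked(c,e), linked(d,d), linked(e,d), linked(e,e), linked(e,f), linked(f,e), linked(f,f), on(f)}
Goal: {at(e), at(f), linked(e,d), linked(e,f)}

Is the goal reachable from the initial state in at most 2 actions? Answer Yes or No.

No

1. move(e,c)  →  {holds(e), linked(c,c), linked(c,e), linked(d,d), linked(e,d), linked(e,e), linked(e,f), linked(f,e), linked(f,f), on(f)}
2. push(e)  →  {linked(c,c), linked(c,e), linked(d,d), linked(e,d), linked(e,e), linked(e,f), linked(f,e), linked(f,f), on(e), on(f)}
3. grab(e,e)  →  {at(e), linked(c,c), linked(c,e), linked(d,d), linked(e,d), linked(e,f), linked(f,e), linked(f,f), on(f)}
4. grab(f,c)  →  {at(e), at(f), linked(c,e), linked(d,d), linked(e,d), linked(e,f), linked(f,e), linked(f,f)}
optimal plan length = 4; 4 > 2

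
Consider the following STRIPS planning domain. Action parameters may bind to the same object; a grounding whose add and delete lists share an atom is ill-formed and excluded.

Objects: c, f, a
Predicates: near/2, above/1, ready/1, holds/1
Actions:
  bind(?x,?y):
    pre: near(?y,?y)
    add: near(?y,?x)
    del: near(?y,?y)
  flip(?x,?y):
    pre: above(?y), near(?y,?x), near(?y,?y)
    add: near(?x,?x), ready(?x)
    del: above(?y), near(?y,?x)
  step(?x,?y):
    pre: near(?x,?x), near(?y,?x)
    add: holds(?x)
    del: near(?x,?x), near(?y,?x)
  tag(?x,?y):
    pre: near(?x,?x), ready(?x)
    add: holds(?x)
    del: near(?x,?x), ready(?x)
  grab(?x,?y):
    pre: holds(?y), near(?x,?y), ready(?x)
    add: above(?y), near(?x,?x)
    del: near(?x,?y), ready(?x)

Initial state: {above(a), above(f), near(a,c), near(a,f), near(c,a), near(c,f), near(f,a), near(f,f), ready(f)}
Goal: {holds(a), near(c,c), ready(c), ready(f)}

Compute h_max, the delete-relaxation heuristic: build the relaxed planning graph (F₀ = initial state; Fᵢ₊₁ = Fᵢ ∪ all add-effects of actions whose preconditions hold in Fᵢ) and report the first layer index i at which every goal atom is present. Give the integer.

F0 = init (9 atoms)
F1 = F0 ∪ {holds(f), near(a,a), near(f,c), ready(a)}  (13 atoms)
F2 = F1 ∪ {holds(a), near(c,c), ready(c)}  (16 atoms)
goal ⊆ F2  ⇒  h_max = 2

2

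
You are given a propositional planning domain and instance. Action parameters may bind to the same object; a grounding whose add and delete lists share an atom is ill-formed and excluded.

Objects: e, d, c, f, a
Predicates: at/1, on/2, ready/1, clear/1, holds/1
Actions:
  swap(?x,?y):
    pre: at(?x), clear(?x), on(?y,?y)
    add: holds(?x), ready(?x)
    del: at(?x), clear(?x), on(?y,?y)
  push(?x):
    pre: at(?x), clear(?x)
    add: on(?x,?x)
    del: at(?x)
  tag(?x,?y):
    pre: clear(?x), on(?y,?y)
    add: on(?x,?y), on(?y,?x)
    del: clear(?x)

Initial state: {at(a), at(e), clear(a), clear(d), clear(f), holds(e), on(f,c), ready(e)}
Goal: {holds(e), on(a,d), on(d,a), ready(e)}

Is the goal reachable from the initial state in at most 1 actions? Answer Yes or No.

1. push(a)  →  {at(e), clear(a), clear(d), clear(f), holds(e), on(a,a), on(f,c), ready(e)}
2. tag(d,a)  →  {at(e), clear(a), clear(f), holds(e), on(a,a), on(a,d), on(d,a), on(f,c), ready(e)}
optimal plan length = 2; 2 > 1

No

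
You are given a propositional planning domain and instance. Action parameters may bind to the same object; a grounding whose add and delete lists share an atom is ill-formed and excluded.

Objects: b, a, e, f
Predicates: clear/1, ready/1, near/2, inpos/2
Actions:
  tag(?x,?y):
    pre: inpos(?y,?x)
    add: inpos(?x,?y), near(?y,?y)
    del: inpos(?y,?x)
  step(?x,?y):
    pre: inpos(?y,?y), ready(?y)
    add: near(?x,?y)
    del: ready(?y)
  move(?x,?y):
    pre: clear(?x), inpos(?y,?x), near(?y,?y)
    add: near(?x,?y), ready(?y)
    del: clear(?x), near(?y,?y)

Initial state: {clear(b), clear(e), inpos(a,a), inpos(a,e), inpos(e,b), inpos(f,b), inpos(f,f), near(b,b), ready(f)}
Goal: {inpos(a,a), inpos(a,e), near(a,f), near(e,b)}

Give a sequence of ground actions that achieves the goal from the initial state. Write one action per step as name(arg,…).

1. tag(b,e)  →  {clear(b), clear(e), inpos(a,a), inpos(a,e), inpos(b,e), inpos(f,b), inpos(f,f), near(b,b), near(e,e), ready(f)}
2. step(a,f)  →  {clear(b), clear(e), inpos(a,a), inpos(a,e), inpos(b,e), inpos(f,b), inpos(f,f), near(a,f), near(b,b), near(e,e)}
3. move(e,b)  →  {clear(b), inpos(a,a), inpos(a,e), inpos(b,e), inpos(f,b), inpos(f,f), near(a,f), near(e,b), near(e,e), ready(b)}

tag(b,e); step(a,f); move(e,b)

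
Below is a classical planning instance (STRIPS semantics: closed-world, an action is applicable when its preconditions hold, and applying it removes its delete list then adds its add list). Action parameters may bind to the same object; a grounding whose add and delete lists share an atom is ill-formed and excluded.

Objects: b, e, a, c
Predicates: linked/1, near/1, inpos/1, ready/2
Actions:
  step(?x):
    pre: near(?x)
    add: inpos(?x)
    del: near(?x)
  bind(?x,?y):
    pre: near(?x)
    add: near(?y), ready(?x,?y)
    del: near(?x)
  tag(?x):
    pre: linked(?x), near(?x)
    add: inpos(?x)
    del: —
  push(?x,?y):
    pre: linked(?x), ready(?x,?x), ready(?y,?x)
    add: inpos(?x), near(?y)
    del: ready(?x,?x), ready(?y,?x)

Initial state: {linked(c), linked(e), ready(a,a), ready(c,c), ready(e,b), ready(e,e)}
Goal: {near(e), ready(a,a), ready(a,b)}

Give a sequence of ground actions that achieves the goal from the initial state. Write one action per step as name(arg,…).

push(e,e); bind(e,a); bind(a,b); bind(b,e)

1. push(e,e)  →  {inpos(e), linked(c), linked(e), near(e), ready(a,a), ready(c,c), ready(e,b)}
2. bind(e,a)  →  {inpos(e), linked(c), linked(e), near(a), ready(a,a), ready(c,c), ready(e,a), ready(e,b)}
3. bind(a,b)  →  {inpos(e), linked(c), linked(e), near(b), ready(a,a), ready(a,b), ready(c,c), ready(e,a), ready(e,b)}
4. bind(b,e)  →  {inpos(e), linked(c), linked(e), near(e), ready(a,a), ready(a,b), ready(b,e), ready(c,c), ready(e,a), ready(e,b)}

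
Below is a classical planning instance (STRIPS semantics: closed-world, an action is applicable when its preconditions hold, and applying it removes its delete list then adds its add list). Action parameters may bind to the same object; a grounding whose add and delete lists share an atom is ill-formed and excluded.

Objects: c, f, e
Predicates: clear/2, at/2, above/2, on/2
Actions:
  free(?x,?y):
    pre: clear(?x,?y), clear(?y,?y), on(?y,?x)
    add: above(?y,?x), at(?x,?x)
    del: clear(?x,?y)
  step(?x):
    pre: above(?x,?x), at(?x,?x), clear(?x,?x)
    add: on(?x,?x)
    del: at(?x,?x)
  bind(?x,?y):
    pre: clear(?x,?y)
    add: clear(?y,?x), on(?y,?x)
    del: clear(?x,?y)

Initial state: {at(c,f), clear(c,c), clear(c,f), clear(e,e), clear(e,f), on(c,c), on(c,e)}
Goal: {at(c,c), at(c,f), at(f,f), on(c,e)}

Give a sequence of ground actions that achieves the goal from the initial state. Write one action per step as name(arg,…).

free(c,c); bind(e,f); bind(f,e); bind(e,f); free(f,e)

1. free(c,c)  →  {above(c,c), at(c,c), at(c,f), clear(c,f), clear(e,e), clear(e,f), on(c,c), on(c,e)}
2. bind(e,f)  →  {above(c,c), at(c,c), at(c,f), clear(c,f), clear(e,e), clear(f,e), on(c,c), on(c,e), on(f,e)}
3. bind(f,e)  →  {above(c,c), at(c,c), at(c,f), clear(c,f), clear(e,e), clear(e,f), on(c,c), on(c,e), on(e,f), on(f,e)}
4. bind(e,f)  →  {above(c,c), at(c,c), at(c,f), clear(c,f), clear(e,e), clear(f,e), on(c,c), on(c,e), on(e,f), on(f,e)}
5. free(f,e)  →  {above(c,c), above(e,f), at(c,c), at(c,f), at(f,f), clear(c,f), clear(e,e), on(c,c), on(c,e), on(e,f), on(f,e)}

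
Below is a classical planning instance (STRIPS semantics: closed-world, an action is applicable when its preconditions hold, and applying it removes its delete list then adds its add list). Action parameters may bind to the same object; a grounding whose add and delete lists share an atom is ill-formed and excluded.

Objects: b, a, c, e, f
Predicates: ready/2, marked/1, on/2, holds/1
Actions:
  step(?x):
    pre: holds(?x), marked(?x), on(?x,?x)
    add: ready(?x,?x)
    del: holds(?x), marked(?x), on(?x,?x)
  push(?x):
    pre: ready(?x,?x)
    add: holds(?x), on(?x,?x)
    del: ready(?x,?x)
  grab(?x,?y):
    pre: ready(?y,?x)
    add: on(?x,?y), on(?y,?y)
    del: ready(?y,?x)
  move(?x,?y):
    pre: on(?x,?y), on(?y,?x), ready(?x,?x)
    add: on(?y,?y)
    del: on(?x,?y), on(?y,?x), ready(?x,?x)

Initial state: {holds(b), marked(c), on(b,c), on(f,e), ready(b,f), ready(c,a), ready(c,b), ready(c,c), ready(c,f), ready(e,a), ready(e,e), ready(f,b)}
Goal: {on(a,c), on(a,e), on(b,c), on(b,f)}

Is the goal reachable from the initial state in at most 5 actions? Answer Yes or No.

1. grab(b,f)  →  {holds(b), marked(c), on(b,c), on(b,f), on(f,e), on(f,f), ready(b,f), ready(c,a), ready(c,b), ready(c,c), ready(c,f), ready(e,a), ready(e,e)}
2. grab(a,c)  →  {holds(b), marked(c), on(a,c), on(b,c), on(b,f), on(c,c), on(f,e), on(f,f), ready(b,f), ready(c,b), ready(c,c), ready(c,f), ready(e,a), ready(e,e)}
3. grab(a,e)  →  {holds(b), marked(c), on(a,c), on(a,e), on(b,c), on(b,f), on(c,c), on(e,e), on(f,e), on(f,f), ready(b,f), ready(c,b), ready(c,c), ready(c,f), ready(e,e)}
optimal plan length = 3; 3 ≤ 5

Yes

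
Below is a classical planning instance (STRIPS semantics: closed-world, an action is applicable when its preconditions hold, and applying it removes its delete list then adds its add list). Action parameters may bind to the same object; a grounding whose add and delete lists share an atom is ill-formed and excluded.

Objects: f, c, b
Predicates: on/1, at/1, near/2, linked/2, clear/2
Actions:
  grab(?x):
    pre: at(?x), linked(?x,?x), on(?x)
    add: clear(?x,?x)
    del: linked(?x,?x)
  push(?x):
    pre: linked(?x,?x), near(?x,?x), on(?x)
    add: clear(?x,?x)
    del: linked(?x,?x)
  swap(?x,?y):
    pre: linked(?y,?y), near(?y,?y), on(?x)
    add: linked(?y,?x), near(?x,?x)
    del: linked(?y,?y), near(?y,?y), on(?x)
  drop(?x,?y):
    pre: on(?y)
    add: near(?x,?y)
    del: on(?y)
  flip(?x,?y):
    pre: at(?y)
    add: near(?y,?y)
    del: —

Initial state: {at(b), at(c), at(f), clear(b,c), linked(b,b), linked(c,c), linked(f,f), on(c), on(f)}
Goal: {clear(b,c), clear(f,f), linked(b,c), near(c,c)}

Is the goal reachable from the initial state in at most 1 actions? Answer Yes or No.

1. grab(f)  →  {at(b), at(c), at(f), clear(b,c), clear(f,f), linked(b,b), linked(c,c), on(c), on(f)}
2. flip(f,b)  →  {at(b), at(c), at(f), clear(b,c), clear(f,f), linked(b,b), linked(c,c), near(b,b), on(c), on(f)}
3. swap(c,b)  →  {at(b), at(c), at(f), clear(b,c), clear(f,f), linked(b,c), linked(c,c), near(c,c), on(f)}
optimal plan length = 3; 3 > 1

No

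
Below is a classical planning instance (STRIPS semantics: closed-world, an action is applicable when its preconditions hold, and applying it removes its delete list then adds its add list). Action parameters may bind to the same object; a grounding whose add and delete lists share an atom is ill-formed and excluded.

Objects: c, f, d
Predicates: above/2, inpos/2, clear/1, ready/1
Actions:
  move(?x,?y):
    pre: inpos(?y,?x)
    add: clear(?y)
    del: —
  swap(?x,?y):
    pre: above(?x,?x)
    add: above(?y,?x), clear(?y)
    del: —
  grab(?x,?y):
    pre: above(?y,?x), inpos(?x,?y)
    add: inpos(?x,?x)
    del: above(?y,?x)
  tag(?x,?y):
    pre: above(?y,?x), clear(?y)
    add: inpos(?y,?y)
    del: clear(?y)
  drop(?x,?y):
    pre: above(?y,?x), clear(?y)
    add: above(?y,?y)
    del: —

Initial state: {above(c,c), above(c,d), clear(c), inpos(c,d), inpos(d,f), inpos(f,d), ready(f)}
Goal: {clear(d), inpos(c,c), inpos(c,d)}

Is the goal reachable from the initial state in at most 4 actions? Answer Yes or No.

Yes

1. move(f,d)  →  {above(c,c), above(c,d), clear(c), clear(d), inpos(c,d), inpos(d,f), inpos(f,d), ready(f)}
2. tag(c,c)  →  {above(c,c), above(c,d), clear(d), inpos(c,c), inpos(c,d), inpos(d,f), inpos(f,d), ready(f)}
optimal plan length = 2; 2 ≤ 4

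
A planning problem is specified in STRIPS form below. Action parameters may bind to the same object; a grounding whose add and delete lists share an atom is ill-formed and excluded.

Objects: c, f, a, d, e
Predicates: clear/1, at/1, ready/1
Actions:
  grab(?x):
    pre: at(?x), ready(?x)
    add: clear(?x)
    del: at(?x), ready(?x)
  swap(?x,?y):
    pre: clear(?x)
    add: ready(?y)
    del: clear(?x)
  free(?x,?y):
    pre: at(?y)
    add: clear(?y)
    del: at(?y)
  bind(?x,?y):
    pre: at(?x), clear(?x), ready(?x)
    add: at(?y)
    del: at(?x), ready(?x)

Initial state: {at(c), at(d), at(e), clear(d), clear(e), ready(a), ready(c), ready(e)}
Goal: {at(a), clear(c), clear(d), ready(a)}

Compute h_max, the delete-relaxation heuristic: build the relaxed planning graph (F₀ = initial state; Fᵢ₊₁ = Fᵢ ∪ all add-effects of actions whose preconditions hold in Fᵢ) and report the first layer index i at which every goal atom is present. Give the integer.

F0 = init (8 atoms)
F1 = F0 ∪ {at(a), at(f), clear(c), ready(d), ready(f)}  (13 atoms)
goal ⊆ F1  ⇒  h_max = 1

1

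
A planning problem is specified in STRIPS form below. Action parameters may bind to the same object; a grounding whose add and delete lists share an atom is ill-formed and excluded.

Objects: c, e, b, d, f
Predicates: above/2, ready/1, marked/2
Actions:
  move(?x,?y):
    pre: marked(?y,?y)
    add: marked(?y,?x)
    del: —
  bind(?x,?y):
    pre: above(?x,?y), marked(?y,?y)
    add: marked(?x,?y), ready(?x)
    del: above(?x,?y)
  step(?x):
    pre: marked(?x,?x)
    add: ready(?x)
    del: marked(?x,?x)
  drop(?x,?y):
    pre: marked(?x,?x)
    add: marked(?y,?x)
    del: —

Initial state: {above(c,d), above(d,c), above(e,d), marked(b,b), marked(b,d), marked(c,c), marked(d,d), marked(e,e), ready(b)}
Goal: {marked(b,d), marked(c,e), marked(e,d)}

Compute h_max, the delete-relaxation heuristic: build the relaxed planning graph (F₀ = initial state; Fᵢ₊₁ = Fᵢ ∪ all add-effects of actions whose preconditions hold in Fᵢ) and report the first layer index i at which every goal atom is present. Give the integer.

F0 = init (9 atoms)
F1 = F0 ∪ {marked(b,c), marked(b,e), marked(b,f), marked(c,b), marked(c,d), marked(c,e), marked(c,f), marked(d,b), marked(d,c), marked(d,e), marked(d,f), marked(e,b), marked(e,c), marked(e,d), marked(e,f), marked(f,b), marked(f,c), marked(f,d), marked(f,e), ready(c), ready(d), ready(e)}  (31 atoms)
goal ⊆ F1  ⇒  h_max = 1

1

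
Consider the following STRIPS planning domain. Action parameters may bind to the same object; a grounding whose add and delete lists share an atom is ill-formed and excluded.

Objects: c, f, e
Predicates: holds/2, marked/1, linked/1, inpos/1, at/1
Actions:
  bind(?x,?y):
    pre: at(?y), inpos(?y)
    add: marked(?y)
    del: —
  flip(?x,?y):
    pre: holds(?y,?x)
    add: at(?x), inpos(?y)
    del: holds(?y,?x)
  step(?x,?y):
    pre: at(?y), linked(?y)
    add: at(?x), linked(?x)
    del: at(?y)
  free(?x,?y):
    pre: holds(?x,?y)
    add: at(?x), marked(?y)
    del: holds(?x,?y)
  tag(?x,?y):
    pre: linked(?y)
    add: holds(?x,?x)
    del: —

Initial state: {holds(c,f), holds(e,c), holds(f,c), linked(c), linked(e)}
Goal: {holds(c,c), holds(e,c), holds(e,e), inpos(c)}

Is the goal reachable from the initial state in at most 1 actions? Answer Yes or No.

1. flip(f,c)  →  {at(f), holds(e,c), holds(f,c), inpos(c), linked(c), linked(e)}
2. tag(c,c)  →  {at(f), holds(c,c), holds(e,c), holds(f,c), inpos(c), linked(c), linked(e)}
3. tag(e,c)  →  {at(f), holds(c,c), holds(e,c), holds(e,e), holds(f,c), inpos(c), linked(c), linked(e)}
optimal plan length = 3; 3 > 1

No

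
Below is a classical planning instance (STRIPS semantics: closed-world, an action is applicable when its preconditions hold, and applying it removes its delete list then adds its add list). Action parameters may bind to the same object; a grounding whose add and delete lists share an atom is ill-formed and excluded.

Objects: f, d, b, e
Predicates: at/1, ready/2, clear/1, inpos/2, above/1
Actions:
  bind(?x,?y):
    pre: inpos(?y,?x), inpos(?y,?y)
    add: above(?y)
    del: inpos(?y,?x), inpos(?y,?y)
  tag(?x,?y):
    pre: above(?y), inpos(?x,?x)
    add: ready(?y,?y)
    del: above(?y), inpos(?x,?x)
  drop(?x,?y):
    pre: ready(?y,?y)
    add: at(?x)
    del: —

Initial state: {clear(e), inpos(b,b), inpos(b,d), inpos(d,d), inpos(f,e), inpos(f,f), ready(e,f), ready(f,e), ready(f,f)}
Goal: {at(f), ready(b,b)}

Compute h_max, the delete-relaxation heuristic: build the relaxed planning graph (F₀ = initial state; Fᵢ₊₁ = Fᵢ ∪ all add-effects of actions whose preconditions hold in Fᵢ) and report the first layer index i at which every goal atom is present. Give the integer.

F0 = init (9 atoms)
F1 = F0 ∪ {above(b), above(d), above(f), at(b), at(d), at(e), at(f)}  (16 atoms)
F2 = F1 ∪ {ready(b,b), ready(d,d)}  (18 atoms)
goal ⊆ F2  ⇒  h_max = 2

2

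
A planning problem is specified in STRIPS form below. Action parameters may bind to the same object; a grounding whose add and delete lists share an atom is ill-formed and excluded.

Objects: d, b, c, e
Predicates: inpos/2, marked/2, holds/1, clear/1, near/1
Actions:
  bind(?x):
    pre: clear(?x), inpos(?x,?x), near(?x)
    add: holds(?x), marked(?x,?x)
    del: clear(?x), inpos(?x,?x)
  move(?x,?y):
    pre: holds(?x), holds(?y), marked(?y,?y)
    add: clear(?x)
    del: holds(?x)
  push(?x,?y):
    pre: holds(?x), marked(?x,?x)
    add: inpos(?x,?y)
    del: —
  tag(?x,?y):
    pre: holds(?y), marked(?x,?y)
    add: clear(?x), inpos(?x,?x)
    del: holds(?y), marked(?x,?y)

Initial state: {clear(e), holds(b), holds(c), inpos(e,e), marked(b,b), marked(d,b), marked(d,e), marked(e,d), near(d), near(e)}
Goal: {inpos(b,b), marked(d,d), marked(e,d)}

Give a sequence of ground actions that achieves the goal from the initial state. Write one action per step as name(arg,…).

1. push(b,b)  →  {clear(e), holds(b), holds(c), inpos(b,b), inpos(e,e), marked(b,b), marked(d,b), marked(d,e), marked(e,d), near(d), near(e)}
2. tag(d,b)  →  {clear(d), clear(e), holds(c), inpos(b,b), inpos(d,d), inpos(e,e), marked(b,b), marked(d,e), marked(e,d), near(d), near(e)}
3. bind(d)  →  {clear(e), holds(c), holds(d), inpos(b,b), inpos(e,e), marked(b,b), marked(d,d), marked(d,e), marked(e,d), near(d), near(e)}

push(b,b); tag(d,b); bind(d)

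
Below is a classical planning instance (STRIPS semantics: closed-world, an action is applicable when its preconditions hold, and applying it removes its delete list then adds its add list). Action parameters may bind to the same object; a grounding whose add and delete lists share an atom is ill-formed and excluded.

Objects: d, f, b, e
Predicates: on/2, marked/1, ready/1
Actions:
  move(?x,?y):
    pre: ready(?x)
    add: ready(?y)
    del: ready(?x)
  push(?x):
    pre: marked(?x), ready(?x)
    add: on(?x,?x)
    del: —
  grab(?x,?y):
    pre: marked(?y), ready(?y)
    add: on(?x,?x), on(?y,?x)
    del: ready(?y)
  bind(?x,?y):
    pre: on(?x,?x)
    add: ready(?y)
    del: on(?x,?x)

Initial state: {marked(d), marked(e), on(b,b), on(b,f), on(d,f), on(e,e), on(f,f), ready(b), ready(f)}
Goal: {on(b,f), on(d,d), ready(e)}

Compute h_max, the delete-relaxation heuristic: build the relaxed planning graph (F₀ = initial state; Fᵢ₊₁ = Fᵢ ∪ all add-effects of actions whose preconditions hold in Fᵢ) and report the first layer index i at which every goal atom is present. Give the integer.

F0 = init (9 atoms)
F1 = F0 ∪ {ready(d), ready(e)}  (11 atoms)
F2 = F1 ∪ {on(d,b), on(d,d), on(d,e), on(e,b), on(e,d), on(e,f)}  (17 atoms)
goal ⊆ F2  ⇒  h_max = 2

2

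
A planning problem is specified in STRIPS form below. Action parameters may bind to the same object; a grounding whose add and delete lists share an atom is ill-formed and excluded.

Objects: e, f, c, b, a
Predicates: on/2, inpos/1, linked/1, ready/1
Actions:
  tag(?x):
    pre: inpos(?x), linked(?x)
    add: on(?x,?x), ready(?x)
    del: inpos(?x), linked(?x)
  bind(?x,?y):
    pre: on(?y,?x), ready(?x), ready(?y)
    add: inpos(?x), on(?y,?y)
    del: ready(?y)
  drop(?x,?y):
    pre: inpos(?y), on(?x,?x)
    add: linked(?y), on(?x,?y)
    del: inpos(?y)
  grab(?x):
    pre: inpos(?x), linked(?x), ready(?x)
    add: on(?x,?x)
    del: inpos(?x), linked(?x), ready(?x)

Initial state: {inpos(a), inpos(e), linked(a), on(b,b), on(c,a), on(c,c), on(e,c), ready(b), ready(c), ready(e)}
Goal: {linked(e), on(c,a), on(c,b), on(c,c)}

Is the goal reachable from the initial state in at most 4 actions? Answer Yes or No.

1. bind(b,b)  →  {inpos(a), inpos(b), inpos(e), linked(a), on(b,b), on(c,a), on(c,c), on(e,c), ready(c), ready(e)}
2. drop(c,e)  →  {inpos(a), inpos(b), linked(a), linked(e), on(b,b), on(c,a), on(c,c), on(c,e), on(e,c), ready(c), ready(e)}
3. drop(c,b)  →  {inpos(a), linked(a), linked(b), linked(e), on(b,b), on(c,a), on(c,b), on(c,c), on(c,e), on(e,c), ready(c), ready(e)}
optimal plan length = 3; 3 ≤ 4

Yes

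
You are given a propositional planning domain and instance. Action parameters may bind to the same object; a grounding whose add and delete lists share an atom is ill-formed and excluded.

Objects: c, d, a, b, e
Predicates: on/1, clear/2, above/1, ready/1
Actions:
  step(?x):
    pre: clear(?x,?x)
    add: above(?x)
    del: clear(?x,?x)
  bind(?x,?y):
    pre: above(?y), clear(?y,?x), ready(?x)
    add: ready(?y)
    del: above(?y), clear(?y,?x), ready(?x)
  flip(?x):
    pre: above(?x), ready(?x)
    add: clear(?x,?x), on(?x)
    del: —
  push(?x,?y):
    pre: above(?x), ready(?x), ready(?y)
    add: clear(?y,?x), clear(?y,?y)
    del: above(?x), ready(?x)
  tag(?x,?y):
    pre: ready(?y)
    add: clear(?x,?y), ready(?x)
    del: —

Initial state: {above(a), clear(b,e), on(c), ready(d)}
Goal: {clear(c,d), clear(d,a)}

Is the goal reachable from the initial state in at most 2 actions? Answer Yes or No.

No

1. tag(c,d)  →  {above(a), clear(b,e), clear(c,d), on(c), ready(c), ready(d)}
2. tag(a,c)  →  {above(a), clear(a,c), clear(b,e), clear(c,d), on(c), ready(a), ready(c), ready(d)}
3. push(a,d)  →  {clear(a,c), clear(b,e), clear(c,d), clear(d,a), clear(d,d), on(c), ready(c), ready(d)}
optimal plan length = 3; 3 > 2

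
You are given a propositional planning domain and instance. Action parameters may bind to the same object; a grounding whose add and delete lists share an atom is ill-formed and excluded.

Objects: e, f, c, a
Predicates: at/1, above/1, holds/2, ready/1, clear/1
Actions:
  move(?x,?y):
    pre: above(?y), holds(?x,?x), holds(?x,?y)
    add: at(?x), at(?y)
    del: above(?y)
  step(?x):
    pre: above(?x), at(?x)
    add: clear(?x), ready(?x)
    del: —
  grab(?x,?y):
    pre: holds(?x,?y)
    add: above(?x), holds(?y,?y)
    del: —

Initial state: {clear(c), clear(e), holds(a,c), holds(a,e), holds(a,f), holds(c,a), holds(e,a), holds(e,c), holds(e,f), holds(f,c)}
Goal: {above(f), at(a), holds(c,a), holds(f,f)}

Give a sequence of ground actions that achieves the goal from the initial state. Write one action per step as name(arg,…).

grab(f,c); grab(a,f); move(c,a)

1. grab(f,c)  →  {above(f), clear(c), clear(e), holds(a,c), holds(a,e), holds(a,f), holds(c,a), holds(c,c), holds(e,a), holds(e,c), holds(e,f), holds(f,c)}
2. grab(a,f)  →  {above(a), above(f), clear(c), clear(e), holds(a,c), holds(a,e), holds(a,f), holds(c,a), holds(c,c), holds(e,a), holds(e,c), holds(e,f), holds(f,c), holds(f,f)}
3. move(c,a)  →  {above(f), at(a), at(c), clear(c), clear(e), holds(a,c), holds(a,e), holds(a,f), holds(c,a), holds(c,c), holds(e,a), holds(e,c), holds(e,f), holds(f,c), holds(f,f)}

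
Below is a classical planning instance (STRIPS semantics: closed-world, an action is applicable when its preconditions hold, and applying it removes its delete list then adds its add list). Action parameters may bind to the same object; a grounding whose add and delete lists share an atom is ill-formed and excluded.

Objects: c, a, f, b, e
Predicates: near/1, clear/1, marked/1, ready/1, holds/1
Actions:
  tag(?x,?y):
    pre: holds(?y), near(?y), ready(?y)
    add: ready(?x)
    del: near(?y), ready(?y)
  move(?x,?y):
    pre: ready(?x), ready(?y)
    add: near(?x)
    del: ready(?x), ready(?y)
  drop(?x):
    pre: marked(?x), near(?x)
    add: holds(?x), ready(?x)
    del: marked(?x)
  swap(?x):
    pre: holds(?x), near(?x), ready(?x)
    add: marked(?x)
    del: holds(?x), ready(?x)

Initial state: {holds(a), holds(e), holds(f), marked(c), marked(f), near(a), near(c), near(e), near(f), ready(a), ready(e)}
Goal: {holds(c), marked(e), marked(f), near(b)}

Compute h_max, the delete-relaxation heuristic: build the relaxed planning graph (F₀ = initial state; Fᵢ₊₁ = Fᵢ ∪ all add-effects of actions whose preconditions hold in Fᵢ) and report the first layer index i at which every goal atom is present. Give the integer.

F0 = init (11 atoms)
F1 = F0 ∪ {holds(c), marked(a), marked(e), ready(b), ready(c), ready(f)}  (17 atoms)
F2 = F1 ∪ {near(b)}  (18 atoms)
goal ⊆ F2  ⇒  h_max = 2

2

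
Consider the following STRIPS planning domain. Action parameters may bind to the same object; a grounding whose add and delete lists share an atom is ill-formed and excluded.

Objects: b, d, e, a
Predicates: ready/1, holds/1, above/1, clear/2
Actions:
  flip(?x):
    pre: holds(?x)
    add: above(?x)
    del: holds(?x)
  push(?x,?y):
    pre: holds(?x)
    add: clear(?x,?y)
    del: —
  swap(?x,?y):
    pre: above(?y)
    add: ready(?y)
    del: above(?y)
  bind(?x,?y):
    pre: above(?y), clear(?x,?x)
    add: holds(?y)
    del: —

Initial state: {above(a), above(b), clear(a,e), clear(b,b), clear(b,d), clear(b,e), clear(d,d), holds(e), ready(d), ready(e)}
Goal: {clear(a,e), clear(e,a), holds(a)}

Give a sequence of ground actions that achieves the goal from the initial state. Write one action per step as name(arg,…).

push(e,a); bind(b,a)

1. push(e,a)  →  {above(a), above(b), clear(a,e), clear(b,b), clear(b,d), clear(b,e), clear(d,d), clear(e,a), holds(e), ready(d), ready(e)}
2. bind(b,a)  →  {above(a), above(b), clear(a,e), clear(b,b), clear(b,d), clear(b,e), clear(d,d), clear(e,a), holds(a), holds(e), ready(d), ready(e)}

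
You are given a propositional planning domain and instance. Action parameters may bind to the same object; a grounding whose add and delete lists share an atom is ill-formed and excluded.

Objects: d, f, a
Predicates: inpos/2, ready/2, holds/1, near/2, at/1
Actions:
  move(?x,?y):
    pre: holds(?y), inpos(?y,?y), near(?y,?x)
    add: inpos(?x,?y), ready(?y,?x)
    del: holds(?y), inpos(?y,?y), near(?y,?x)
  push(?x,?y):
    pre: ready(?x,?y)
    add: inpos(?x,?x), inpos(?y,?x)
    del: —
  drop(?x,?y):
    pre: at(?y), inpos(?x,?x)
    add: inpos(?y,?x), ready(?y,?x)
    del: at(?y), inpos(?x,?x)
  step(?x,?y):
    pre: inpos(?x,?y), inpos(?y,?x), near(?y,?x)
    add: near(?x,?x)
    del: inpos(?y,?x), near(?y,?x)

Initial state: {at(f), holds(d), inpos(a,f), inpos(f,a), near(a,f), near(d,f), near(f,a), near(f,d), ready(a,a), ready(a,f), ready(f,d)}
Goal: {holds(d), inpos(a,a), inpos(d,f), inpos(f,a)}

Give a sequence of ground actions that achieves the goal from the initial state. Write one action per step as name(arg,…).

1. push(f,d)  →  {at(f), holds(d), inpos(a,f), inpos(d,f), inpos(f,a), inpos(f,f), near(a,f), near(d,f), near(f,a), near(f,d), ready(a,a), ready(a,f), ready(f,d)}
2. push(a,f)  →  {at(f), holds(d), inpos(a,a), inpos(a,f), inpos(d,f), inpos(f,a), inpos(f,f), near(a,f), near(d,f), near(f,a), near(f,d), ready(a,a), ready(a,f), ready(f,d)}

push(f,d); push(a,f)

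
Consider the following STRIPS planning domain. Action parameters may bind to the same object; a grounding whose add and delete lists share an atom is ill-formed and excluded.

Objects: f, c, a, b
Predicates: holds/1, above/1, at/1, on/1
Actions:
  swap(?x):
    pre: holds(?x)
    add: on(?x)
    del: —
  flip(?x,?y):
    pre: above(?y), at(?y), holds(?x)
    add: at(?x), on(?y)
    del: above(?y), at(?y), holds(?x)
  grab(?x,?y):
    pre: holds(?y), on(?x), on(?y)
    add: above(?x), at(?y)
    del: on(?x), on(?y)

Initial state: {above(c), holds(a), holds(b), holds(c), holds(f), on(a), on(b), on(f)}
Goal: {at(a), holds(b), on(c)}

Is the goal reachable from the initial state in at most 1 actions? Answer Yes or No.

No

1. swap(c)  →  {above(c), holds(a), holds(b), holds(c), holds(f), on(a), on(b), on(c), on(f)}
2. grab(f,a)  →  {above(c), above(f), at(a), holds(a), holds(b), holds(c), holds(f), on(b), on(c)}
optimal plan length = 2; 2 > 1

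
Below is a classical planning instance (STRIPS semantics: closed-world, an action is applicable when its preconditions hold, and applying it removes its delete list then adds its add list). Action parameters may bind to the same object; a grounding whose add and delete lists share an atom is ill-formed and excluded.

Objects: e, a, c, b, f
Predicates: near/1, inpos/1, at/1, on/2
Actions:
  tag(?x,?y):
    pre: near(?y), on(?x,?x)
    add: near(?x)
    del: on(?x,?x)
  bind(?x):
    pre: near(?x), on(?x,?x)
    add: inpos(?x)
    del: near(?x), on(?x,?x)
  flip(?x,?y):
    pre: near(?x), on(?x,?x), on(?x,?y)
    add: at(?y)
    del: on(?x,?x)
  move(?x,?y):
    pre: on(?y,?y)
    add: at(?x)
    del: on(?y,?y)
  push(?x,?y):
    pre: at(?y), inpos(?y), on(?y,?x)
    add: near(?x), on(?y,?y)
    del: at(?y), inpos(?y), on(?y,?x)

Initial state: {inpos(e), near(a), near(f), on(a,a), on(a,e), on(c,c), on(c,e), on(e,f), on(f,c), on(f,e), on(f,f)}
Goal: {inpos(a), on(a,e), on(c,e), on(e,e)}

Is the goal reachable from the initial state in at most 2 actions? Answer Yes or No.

1. bind(a)  →  {inpos(a), inpos(e), near(f), on(a,e), on(c,c), on(c,e), on(e,f), on(f,c), on(f,e), on(f,f)}
2. flip(f,e)  →  {at(e), inpos(a), inpos(e), near(f), on(a,e), on(c,c), on(c,e), on(e,f), on(f,c), on(f,e)}
3. push(f,e)  →  {inpos(a), near(f), on(a,e), on(c,c), on(c,e), on(e,e), on(f,c), on(f,e)}
optimal plan length = 3; 3 > 2

No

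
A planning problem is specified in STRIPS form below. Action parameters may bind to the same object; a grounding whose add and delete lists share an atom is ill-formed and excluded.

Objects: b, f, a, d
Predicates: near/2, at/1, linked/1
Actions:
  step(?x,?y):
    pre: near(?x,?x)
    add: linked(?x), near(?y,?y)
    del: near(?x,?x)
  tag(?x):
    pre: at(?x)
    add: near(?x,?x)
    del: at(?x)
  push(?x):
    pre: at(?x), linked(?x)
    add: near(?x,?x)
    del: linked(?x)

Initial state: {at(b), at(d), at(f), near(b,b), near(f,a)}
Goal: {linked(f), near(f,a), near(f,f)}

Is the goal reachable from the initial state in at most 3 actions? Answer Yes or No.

Yes

1. step(b,f)  →  {at(b), at(d), at(f), linked(b), near(f,a), near(f,f)}
2. step(f,b)  →  {at(b), at(d), at(f), linked(b), linked(f), near(b,b), near(f,a)}
3. step(b,f)  →  {at(b), at(d), at(f), linked(b), linked(f), near(f,a), near(f,f)}
optimal plan length = 3; 3 ≤ 3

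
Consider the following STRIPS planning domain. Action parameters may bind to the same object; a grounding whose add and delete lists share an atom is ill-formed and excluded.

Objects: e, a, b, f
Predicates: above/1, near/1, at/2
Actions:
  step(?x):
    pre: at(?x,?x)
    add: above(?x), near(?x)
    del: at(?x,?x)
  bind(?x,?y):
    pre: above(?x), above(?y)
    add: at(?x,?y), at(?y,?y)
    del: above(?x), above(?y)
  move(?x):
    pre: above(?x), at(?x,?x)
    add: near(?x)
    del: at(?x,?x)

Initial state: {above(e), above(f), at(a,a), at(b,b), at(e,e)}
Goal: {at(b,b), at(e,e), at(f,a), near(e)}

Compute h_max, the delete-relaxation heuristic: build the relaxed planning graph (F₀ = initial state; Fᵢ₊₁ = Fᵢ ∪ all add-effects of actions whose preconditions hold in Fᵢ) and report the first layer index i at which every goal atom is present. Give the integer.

2

F0 = init (5 atoms)
F1 = F0 ∪ {above(a), above(b), at(e,f), at(f,e), at(f,f), near(a), near(b), near(e)}  (13 atoms)
F2 = F1 ∪ {at(a,b), at(a,e), at(a,f), at(b,a), at(b,e), at(b,f), at(e,a), at(e,b), at(f,a), at(f,b), near(f)}  (24 atoms)
goal ⊆ F2  ⇒  h_max = 2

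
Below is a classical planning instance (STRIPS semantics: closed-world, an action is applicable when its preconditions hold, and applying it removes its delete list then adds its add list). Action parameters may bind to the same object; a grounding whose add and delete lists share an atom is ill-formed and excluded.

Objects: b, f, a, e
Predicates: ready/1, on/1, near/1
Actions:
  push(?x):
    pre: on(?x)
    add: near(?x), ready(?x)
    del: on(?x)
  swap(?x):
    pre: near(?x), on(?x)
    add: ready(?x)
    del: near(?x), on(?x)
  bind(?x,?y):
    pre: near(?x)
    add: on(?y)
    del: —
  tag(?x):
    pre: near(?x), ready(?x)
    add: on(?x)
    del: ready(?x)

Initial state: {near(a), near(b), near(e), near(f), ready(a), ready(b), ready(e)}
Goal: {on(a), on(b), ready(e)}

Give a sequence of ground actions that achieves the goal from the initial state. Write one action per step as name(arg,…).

bind(b,b); bind(b,a)

1. bind(b,b)  →  {near(a), near(b), near(e), near(f), on(b), ready(a), ready(b), ready(e)}
2. bind(b,a)  →  {near(a), near(b), near(e), near(f), on(a), on(b), ready(a), ready(b), ready(e)}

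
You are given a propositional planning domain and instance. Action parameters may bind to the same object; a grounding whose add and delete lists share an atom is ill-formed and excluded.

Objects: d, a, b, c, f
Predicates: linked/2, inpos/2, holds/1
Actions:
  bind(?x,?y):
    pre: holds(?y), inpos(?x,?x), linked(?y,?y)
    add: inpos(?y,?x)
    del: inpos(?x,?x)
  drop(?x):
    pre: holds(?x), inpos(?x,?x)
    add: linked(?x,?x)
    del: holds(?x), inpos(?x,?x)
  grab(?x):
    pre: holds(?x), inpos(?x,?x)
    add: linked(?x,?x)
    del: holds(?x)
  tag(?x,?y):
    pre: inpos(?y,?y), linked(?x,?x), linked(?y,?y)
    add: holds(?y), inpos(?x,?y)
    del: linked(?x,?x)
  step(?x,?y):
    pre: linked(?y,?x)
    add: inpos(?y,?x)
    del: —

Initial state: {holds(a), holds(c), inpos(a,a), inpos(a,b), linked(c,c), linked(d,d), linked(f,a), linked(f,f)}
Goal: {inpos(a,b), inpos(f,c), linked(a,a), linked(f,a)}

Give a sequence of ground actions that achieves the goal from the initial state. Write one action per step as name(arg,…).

1. drop(a)  →  {holds(c), inpos(a,b), linked(a,a), linked(c,c), linked(d,d), linked(f,a), linked(f,f)}
2. step(c,c)  →  {holds(c), inpos(a,b), inpos(c,c), linked(a,a), linked(c,c), linked(d,d), linked(f,a), linked(f,f)}
3. tag(f,c)  →  {holds(c), inpos(a,b), inpos(c,c), inpos(f,c), linked(a,a), linked(c,c), linked(d,d), linked(f,a)}

drop(a); step(c,c); tag(f,c)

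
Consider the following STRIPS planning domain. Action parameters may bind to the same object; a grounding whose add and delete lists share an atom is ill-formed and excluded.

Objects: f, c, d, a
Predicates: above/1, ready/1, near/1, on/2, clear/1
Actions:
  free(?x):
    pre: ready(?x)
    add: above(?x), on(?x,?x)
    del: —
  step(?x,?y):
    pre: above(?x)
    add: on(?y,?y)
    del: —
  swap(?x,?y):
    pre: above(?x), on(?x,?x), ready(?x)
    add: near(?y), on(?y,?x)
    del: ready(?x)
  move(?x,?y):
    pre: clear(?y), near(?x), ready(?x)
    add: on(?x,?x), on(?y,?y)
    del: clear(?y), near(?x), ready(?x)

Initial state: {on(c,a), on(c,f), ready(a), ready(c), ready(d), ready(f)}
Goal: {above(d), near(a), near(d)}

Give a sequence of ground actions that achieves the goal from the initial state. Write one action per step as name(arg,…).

free(f); free(d); swap(f,d); swap(d,a)

1. free(f)  →  {above(f), on(c,a), on(c,f), on(f,f), ready(a), ready(c), ready(d), ready(f)}
2. free(d)  →  {above(d), above(f), on(c,a), on(c,f), on(d,d), on(f,f), ready(a), ready(c), ready(d), ready(f)}
3. swap(f,d)  →  {above(d), above(f), near(d), on(c,a), on(c,f), on(d,d), on(d,f), on(f,f), ready(a), ready(c), ready(d)}
4. swap(d,a)  →  {above(d), above(f), near(a), near(d), on(a,d), on(c,a), on(c,f), on(d,d), on(d,f), on(f,f), ready(a), ready(c)}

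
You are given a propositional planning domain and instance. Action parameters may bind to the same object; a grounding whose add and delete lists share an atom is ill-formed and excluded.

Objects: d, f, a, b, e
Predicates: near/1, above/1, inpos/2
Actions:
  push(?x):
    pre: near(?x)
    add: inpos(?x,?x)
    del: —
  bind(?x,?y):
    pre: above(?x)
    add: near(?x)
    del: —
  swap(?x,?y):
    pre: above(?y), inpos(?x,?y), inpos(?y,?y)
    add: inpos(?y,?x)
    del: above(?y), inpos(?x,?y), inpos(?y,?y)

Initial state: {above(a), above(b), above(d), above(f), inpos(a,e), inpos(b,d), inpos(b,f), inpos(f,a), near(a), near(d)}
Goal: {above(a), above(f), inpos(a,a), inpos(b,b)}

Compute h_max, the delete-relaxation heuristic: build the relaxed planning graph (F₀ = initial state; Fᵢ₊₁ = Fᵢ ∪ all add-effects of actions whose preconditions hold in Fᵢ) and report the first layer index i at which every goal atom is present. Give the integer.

2

F0 = init (10 atoms)
F1 = F0 ∪ {inpos(a,a), inpos(d,d), near(b), near(f)}  (14 atoms)
F2 = F1 ∪ {inpos(a,f), inpos(b,b), inpos(d,b), inpos(f,f)}  (18 atoms)
goal ⊆ F2  ⇒  h_max = 2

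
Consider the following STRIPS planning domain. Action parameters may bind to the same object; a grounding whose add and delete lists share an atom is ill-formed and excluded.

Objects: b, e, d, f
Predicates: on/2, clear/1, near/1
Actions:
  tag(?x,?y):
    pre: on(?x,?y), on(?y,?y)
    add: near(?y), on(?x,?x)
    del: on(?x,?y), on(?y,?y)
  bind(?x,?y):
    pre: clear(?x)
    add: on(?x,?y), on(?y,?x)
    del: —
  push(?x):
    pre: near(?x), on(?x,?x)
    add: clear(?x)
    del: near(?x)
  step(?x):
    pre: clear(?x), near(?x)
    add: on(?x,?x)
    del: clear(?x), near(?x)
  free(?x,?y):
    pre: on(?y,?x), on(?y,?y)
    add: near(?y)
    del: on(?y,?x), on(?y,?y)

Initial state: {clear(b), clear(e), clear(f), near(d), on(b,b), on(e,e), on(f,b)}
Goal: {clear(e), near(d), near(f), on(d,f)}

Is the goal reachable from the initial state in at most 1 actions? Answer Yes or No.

No

1. tag(f,b)  →  {clear(b), clear(e), clear(f), near(b), near(d), on(e,e), on(f,f)}
2. bind(f,d)  →  {clear(b), clear(e), clear(f), near(b), near(d), on(d,f), on(e,e), on(f,d), on(f,f)}
3. free(d,f)  →  {clear(b), clear(e), clear(f), near(b), near(d), near(f), on(d,f), on(e,e)}
optimal plan length = 3; 3 > 1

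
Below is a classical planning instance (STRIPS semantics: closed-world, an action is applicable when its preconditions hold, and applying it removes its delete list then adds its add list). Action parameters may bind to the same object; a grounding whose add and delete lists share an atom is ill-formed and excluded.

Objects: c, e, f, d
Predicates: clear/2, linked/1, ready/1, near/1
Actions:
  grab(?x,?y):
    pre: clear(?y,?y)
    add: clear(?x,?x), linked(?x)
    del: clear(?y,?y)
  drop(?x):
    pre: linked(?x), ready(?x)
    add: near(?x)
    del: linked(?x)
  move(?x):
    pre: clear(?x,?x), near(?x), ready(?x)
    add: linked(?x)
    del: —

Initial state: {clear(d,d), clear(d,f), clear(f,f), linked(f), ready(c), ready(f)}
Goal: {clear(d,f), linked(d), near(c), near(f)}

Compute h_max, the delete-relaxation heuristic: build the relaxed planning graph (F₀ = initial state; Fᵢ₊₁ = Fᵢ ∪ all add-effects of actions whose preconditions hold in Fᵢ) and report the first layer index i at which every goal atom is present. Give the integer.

2

F0 = init (6 atoms)
F1 = F0 ∪ {clear(c,c), clear(e,e), linked(c), linked(d), linked(e), near(f)}  (12 atoms)
F2 = F1 ∪ {near(c)}  (13 atoms)
goal ⊆ F2  ⇒  h_max = 2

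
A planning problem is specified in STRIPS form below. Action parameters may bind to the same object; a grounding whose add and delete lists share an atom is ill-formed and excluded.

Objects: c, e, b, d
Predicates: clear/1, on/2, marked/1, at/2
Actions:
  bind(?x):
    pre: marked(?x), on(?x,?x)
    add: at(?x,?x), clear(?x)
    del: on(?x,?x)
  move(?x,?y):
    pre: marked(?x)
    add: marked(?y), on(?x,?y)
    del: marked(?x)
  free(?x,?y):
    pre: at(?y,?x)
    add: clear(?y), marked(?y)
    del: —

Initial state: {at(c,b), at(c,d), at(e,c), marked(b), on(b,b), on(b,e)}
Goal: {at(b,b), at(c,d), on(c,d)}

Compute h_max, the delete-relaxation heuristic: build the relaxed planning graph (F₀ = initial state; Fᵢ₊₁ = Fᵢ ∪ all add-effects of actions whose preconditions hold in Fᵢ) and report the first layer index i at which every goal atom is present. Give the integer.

F0 = init (6 atoms)
F1 = F0 ∪ {at(b,b), clear(b), clear(c), clear(e), marked(c), marked(d), marked(e), on(b,c), on(b,d)}  (15 atoms)
F2 = F1 ∪ {on(c,b), on(c,d), on(c,e), on(d,b), on(d,c), on(d,e), on(e,b), on(e,c), on(e,d)}  (24 atoms)
goal ⊆ F2  ⇒  h_max = 2

2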